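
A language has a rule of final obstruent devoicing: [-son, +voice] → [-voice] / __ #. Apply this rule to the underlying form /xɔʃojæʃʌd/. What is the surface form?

[xɔʃojæʃʌt]

Only the final segment /d/ is both word-final and matches the structural description. It is a voiced alveolar stop, so [-son, +voice] holds; changing it to [-voice] with all other features held fixed yields /t/ (voiceless alveolar stop). No other segment meets both the structural description and the environment, so the output is [xɔʃojæʃʌt].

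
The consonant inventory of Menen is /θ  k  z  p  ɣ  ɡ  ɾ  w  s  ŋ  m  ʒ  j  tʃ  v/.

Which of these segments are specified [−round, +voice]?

Eliminate segments failing any feature: /θ, k, p, s, tʃ/ are [−voice]; /w/ is [+round]. The remaining /z, ɣ, ɡ, ɾ, ŋ, m, ʒ, j, v/ satisfy [−round], [+voice].

z, ɣ, ɡ, ɾ, ŋ, m, ʒ, j, v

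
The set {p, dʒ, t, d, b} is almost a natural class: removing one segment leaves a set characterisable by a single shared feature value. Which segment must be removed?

dʒ

/t, d, b, p/ are all [−delayed release], but /dʒ/ (voiced postalveolar affricate) is [+delayed release]. No other single segment can be removed to leave a set sharing one feature value that the removed segment lacks, so /dʒ/ is the odd one out.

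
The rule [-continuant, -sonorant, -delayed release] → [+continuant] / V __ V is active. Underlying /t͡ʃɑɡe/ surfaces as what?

The only segment in the rule's environment that also matches [-continuant, -sonorant, -delayed release] is /ɡ/. Applying [+continuant] turns the voiced velar stop into /ɣ/ (voiced velar fricative), giving [t͡ʃɑɣe].

[t͡ʃɑɣe]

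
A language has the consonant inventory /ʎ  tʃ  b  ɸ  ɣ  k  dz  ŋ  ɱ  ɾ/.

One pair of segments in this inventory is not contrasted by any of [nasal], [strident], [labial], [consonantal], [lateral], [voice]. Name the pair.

ɾ, ɣ

On the given features, /ɾ/ and /ɣ/ have an identical profile: [-nasal], [-strident], [-labial], [+consonantal], [-lateral], [+voice]. No other two segments in the inventory coincide on all 6 features. (They do differ in [sonorant], [coronal] and [dorsal], which are not among the given features.)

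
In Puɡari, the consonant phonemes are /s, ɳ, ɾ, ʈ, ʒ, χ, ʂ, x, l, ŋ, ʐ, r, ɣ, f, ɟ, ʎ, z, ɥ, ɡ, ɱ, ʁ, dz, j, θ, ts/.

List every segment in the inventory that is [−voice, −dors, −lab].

Checking each segment against [−voice], [−dorsal], [−labial]: /s/ (voiceless alveolar fricative), /ʈ/ (voiceless retroflex stop), /ʂ/ (voiceless retroflex fricative), /θ/ (voiceless dental fricative), /ts/ (voiceless alveolar affricate) satisfy every feature; every other segment in the inventory fails at least one.

s, ʈ, ʂ, θ, ts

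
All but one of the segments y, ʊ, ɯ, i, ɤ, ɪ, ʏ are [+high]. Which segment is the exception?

/ɤ/ is the mid back unrounded tense vowel, which is [−high]; the rest — /ɪ, ɯ, y, ʊ, ʏ, i/ — are [+high].

ɤ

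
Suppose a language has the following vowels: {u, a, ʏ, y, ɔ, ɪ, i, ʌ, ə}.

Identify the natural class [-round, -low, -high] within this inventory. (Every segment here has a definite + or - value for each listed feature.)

ʌ, ə

The [-round] segments are /a, ɪ, i, ʌ, ə/.
Within that set, [-low] gives /ɪ, i, ʌ, ə/.
Among these, [-high] leaves /ʌ, ə/.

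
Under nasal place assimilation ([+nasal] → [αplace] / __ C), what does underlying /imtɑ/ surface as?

[intɑ]

In /imtɑ/, the nasal /m/ precedes /t/, which is [+coronal]. The nasal assimilates in place, becoming the [+coronal] nasal /n/. The surface form is [intɑ].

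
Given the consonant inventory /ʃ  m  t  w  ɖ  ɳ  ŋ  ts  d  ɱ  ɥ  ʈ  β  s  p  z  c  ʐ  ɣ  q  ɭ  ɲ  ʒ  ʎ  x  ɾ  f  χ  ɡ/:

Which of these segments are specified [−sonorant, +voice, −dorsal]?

ɖ, d, β, z, ʐ, ʒ

The [−sonorant] segments are /ʃ, t, ɖ, ts, d, ʈ, β, s, p, z, c, ʐ, ɣ, q, ʒ, x, f, χ, ɡ/.
Among these, [+voice] gives /ɖ, d, β, z, ʐ, ɣ, ʒ, ɡ/.
Then [−dorsal] leaves /ɖ, d, β, z, ʐ, ʒ/.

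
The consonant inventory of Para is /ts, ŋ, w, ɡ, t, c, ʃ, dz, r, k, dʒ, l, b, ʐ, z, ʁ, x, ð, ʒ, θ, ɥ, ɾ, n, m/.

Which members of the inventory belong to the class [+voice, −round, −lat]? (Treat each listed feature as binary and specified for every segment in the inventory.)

Eliminate segments failing any feature: /ts, t, c, ʃ, k, x, θ/ are [−voice]; /w, ɥ/ are [+round]; /l/ is [+lateral]. The remaining /ŋ, ɡ, dz, r, dʒ, b, ʐ, z, ʁ, ð, ʒ, ɾ, n, m/ satisfy [+voice], [−round], [−lateral].

ŋ, ɡ, dz, r, dʒ, b, ʐ, z, ʁ, ð, ʒ, ɾ, n, m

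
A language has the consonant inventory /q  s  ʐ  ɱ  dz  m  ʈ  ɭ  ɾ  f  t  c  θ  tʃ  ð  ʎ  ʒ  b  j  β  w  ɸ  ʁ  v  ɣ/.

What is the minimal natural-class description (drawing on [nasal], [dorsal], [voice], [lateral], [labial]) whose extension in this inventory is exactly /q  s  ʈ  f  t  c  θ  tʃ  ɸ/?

[−voice]

/q, s, ʈ, f, t, c, θ, tʃ, ɸ/ are exactly the [−voice] segments in the inventory, so a single feature suffices.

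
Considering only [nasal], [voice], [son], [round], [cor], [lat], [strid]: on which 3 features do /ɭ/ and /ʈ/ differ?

/ɭ/ is the retroflex lateral approximant and /ʈ/ is the voiceless retroflex stop. Both are [-nasal], [-round], [+coronal], [-strident]. /ɭ/ is [+sonorant] while /ʈ/ is [-sonorant]; /ɭ/ is [+voice] while /ʈ/ is [-voice]; /ɭ/ is [+lateral] while /ʈ/ is [-lateral], so the distinguishing features are [sonorant], [voice], [lateral].

[sonorant], [voice], [lateral]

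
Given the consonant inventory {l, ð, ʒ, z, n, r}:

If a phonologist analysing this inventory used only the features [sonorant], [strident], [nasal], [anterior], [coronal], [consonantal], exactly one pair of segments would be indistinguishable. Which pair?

r, l

On the given features, /r/ and /l/ have an identical profile: [+sonorant], [−strident], [−nasal], [+anterior], [+coronal], [+consonantal]. No other two segments in the inventory coincide on all 6 features. (They do differ in [lateral], which is not among the given features.)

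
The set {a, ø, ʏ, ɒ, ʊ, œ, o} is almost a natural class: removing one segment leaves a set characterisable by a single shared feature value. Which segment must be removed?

/ʏ, ʊ, ɒ, ø, o, œ/ are all [+round], but /a/ (low unrounded vowel) is [-round]. No other single segment can be removed to leave a set sharing one feature value that the removed segment lacks, so /a/ is the odd one out.

a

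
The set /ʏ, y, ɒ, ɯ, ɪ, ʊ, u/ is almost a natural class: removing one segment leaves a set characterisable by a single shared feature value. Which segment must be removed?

ɒ

/ʏ, u, y, ɯ, ɪ, ʊ/ are all [+high], but /ɒ/ (low back rounded vowel) is [−high]. No other single segment can be removed to leave a set sharing one feature value that the removed segment lacks, so /ɒ/ is the odd one out.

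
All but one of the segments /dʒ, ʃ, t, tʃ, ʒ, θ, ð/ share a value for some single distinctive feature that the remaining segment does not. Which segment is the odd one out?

/dʒ, θ, ʒ, ʃ, tʃ, ð/ are all [+distributed], but /t/ (voiceless alveolar stop) is [-distributed]. No other single segment can be removed to leave a set sharing one feature value that the removed segment lacks, so /t/ is the odd one out.

t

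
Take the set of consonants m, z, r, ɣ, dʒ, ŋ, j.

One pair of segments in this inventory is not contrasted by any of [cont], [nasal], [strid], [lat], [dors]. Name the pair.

ɣ, j

On the given features, /ɣ/ and /j/ have an identical profile: [+continuant], [-nasal], [-strident], [-lateral], [+dorsal]. No other two segments in the inventory coincide on all 5 features. (They do differ in [sonorant] and [back], which are not among the given features.)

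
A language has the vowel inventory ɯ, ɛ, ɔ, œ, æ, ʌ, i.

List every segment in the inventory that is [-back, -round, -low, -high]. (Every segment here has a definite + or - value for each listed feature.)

Eliminate segments failing any feature: /ɯ, ɔ, ʌ/ are [+back]; /œ/ is [+round]; /æ/ is [+low]; /i/ is [+high]. The remaining /ɛ/ satisfy [-back], [-round], [-low], [-high].

ɛ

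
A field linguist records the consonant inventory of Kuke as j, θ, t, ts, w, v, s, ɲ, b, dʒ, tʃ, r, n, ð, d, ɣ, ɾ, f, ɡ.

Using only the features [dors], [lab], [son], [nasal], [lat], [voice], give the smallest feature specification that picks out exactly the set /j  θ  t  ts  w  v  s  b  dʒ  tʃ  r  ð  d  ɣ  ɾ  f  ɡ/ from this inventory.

/j, θ, t, ts, w, v, s, b, dʒ, tʃ, r, ð, d, ɣ, ɾ, f, ɡ/ are exactly the [−nasal] segments in the inventory, so a single feature suffices.

[−nasal]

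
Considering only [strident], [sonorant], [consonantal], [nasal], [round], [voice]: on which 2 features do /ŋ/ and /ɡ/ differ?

/ŋ/ is the velar nasal and /ɡ/ is the voiced velar stop. Both are [−strident], [+consonantal], [−round], [+voice]. /ŋ/ is [+sonorant] while /ɡ/ is [−sonorant]; /ŋ/ is [+nasal] while /ɡ/ is [−nasal], so the distinguishing features are [sonorant], [nasal].

[sonorant], [nasal]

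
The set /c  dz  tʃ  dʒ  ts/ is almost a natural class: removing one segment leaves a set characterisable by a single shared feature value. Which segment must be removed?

c

[delayed release] (equivalently [strident], [dorsal]) groups all but one: /ts, dz, dʒ, tʃ/ share [+delayed release] while /c/ (voiceless palatal stop) alone is [−delayed release]. Removing any other segment would not leave a single-feature class that excludes it.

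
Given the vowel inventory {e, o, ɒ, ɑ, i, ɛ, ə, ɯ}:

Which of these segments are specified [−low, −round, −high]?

Checking each segment against [−low], [−round], [−high]: /e/ (mid front unrounded tense vowel), /ɛ/ (mid front unrounded lax vowel), /ə/ (mid central vowel (schwa)) satisfy every feature; every other segment in the inventory fails at least one.

e, ɛ, ə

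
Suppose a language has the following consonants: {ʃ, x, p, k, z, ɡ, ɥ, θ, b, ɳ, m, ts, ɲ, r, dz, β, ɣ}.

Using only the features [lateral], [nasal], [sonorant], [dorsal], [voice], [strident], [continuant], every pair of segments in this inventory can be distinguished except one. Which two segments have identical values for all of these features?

On the given features, /ɳ/ and /m/ have an identical profile: [-lateral], [+nasal], [+sonorant], [-dorsal], [+voice], [-strident], [-continuant]. No other two segments in the inventory coincide on all 7 features. (They do differ in [labial] and [coronal], which are not among the given features.)

ɳ, m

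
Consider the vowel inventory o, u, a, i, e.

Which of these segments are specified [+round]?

o, u

The [+round] segments here are /o, u/; the remaining /a, i, e/ are [-round].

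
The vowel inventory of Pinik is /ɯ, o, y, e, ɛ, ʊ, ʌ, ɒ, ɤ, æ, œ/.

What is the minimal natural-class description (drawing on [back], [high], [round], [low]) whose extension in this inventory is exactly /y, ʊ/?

The class [+high], [+round] has exactly /y, ʊ/ as its extension in this inventory. No smaller conjunction from the listed features achieves this: [+round] alone would also admit /o, ɒ, œ/; [+high] alone would also admit /ɯ/; and checking the remaining single features turns up none with this extension.

[+high, +round]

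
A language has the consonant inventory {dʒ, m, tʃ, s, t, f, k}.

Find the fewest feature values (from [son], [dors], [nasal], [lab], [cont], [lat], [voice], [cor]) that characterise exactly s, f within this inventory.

Every target segment is [+continuant] and no other inventory member is, so one feature is enough.

[+cont]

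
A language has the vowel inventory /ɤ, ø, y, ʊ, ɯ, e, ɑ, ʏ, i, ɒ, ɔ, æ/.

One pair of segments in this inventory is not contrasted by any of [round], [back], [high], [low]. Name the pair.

On the given features, /ʏ/ and /y/ have an identical profile: [+round], [−back], [+high], [−low]. No other two segments in the inventory coincide on all 4 features. (They do differ in [tense], which is not among the given features.)

ʏ, y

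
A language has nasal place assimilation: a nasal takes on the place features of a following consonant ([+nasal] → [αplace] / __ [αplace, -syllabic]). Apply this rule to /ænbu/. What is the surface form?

[æmbu]

/n/ sits before the [+labial] consonant /b/, so it takes on [+labial] and surfaces as /m/. The rest of the form is unaffected: [æmbu].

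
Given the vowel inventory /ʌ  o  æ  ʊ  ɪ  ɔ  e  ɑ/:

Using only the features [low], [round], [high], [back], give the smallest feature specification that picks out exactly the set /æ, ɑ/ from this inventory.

[+low]

The target set is precisely the extension of [+low] in this inventory.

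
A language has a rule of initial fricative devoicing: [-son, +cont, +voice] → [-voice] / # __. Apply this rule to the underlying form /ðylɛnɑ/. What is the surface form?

[θylɛnɑ]

The only segment in the rule's environment that also matches [-son, +cont, +voice] is /ð/. Applying [-voice] turns the voiced dental fricative into /θ/ (voiceless dental fricative), giving [θylɛnɑ].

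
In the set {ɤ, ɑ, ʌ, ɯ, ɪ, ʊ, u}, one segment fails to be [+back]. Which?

/ɪ/ is the high front unrounded lax vowel, which is [−back]; the rest — /ʊ, ɯ, ɑ, u, ɤ, ʌ/ — are [+back].

ɪ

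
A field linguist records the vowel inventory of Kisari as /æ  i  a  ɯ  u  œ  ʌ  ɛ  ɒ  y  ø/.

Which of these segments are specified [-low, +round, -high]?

œ, ø

Eliminate segments failing any feature: /æ, a, ɒ/ are [+low]; /i, ɯ, ʌ, ɛ/ are [-round]; /u, y/ are [+high]. The remaining /œ, ø/ satisfy [-low], [+round], [-high].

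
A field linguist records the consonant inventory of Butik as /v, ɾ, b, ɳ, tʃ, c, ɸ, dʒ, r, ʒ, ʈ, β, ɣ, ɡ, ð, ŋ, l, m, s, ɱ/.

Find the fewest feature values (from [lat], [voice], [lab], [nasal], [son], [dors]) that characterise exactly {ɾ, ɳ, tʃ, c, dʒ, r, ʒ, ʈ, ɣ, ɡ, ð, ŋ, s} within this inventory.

[-lat, -lab]

/ɾ, ɳ, tʃ, c, dʒ, r, ʒ, ʈ, ɣ, ɡ, ð, ŋ, s/ are all [-lateral], [-labial], and no other segment in the inventory matches both values. Dropping any one of them over-generates: [-labial] alone would also admit /l/; [-lateral] alone would also admit /v, b, ɸ, β, …/. No other single listed feature picks out exactly this set either, so fewer than two features will not do.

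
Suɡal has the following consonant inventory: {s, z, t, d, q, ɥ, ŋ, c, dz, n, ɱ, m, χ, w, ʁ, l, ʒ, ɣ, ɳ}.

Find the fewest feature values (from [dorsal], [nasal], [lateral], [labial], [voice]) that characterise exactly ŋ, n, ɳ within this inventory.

The class [+nasal], [-labial] has exactly /ŋ, n, ɳ/ as its extension in this inventory. No smaller conjunction from the listed features achieves this: [-labial] alone would also admit /s, z, t, d, …/; [+nasal] alone would also admit /ɱ, m/; and checking the remaining single features turns up none with this extension.

[+nasal, -labial]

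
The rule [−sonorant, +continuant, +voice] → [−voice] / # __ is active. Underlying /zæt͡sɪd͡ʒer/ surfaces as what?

[sæt͡sɪd͡ʒer]

/z/ satisfies [−sonorant, +continuant, +voice] and sits in # __. The [−voice] counterpart of the voiced alveolar fricative is /s/. Other segments in /zæt͡sɪd͡ʒer/ either fail the structural description or are not in the environment, so the surface form is [sæt͡sɪd͡ʒer].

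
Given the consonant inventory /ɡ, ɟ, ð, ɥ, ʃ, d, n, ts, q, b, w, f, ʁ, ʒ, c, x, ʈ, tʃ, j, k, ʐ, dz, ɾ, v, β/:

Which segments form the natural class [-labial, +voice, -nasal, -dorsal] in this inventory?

Eliminate segments failing any feature: /ɡ, ɟ, ʁ, j/ are [+dorsal]; /ɥ, b, w, f, v, β/ are [+labial]; /ʃ, ts, q, c, x, ʈ, tʃ, k/ are [-voice]; /n/ is [+nasal]. The remaining /ð, d, ʒ, ʐ, dz, ɾ/ satisfy [-labial], [+voice], [-nasal], [-dorsal].

ð, d, ʒ, ʐ, dz, ɾ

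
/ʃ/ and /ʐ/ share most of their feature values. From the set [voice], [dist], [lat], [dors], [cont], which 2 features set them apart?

The two segments share [−lateral], [−dorsal], [+continuant]. The only features from the list on which they differ: /ʃ/ is [−voice] while /ʐ/ is [+voice]; /ʃ/ is [+distributed] while /ʐ/ is [−distributed].

[voice], [distributed]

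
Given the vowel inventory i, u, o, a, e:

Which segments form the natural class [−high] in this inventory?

o, a, e

The feature [high] marks segments produced with the tongue body raised. In this inventory /o, a, e/ lack that property, so they are [−high]; /i, u/ are [+high].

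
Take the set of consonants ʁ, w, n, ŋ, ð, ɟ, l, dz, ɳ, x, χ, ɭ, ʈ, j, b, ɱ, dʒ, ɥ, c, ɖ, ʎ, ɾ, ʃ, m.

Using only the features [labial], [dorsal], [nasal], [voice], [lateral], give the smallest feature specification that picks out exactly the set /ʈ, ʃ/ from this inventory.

/ʈ, ʃ/ are all [−voice], [−dorsal], and no other segment in the inventory matches both values. Dropping any one of them over-generates: [−dorsal] alone would also admit /n, ð, l, dz, …/; [−voice] alone would also admit /x, χ, c/. No other single listed feature picks out exactly this set either, so fewer than two features will not do.

[−voice, −dorsal]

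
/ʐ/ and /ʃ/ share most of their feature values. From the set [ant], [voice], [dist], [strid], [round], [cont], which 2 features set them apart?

The two segments share [−anterior], [+strident], [−round], [+continuant]. The only features from the list on which they differ: /ʐ/ is [+voice] while /ʃ/ is [−voice]; /ʐ/ is [−distributed] while /ʃ/ is [+distributed].

[voice], [distributed]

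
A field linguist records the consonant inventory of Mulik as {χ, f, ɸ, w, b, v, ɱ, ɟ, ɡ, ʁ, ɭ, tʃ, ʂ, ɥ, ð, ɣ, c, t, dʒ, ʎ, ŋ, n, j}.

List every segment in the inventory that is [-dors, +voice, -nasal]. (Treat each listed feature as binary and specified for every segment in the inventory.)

b, v, ɭ, ð, dʒ

Among the inventory, the [-dorsal] segments are /f, ɸ, b, v, ɱ, ɭ, tʃ, ʂ, ð, t, dʒ, n/.
Then [+voice] gives /b, v, ɱ, ɭ, ð, dʒ, n/.
Intersecting with [-nasal] leaves /b, v, ɭ, ð, dʒ/.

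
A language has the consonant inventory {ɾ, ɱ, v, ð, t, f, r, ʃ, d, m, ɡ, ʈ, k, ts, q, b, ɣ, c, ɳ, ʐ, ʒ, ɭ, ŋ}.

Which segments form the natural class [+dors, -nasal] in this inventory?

ɡ, k, q, ɣ, c

The [+dorsal] segments are /ɡ, k, q, ɣ, c, ŋ/.
Then [-nasal] leaves /ɡ, k, q, ɣ, c/.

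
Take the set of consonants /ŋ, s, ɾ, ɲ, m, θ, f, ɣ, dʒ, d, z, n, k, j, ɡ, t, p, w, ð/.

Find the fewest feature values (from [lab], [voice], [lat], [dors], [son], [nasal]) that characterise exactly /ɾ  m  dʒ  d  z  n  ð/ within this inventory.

[+voice, -dors]

The class [+voice], [-dorsal] has exactly /ɾ, m, dʒ, d, z, n, ð/ as its extension in this inventory. No smaller conjunction from the listed features achieves this: [-dorsal] alone would also admit /s, θ, f, t, …/; [+voice] alone would also admit /ŋ, ɲ, ɣ, j, …/; and checking the remaining single features turns up none with this extension.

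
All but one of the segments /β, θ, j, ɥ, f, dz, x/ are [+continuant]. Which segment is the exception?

/f, j, x, β, ɥ, θ/ are all [+continuant]; /dz/ (voiced alveolar affricate) is [-continuant].

dz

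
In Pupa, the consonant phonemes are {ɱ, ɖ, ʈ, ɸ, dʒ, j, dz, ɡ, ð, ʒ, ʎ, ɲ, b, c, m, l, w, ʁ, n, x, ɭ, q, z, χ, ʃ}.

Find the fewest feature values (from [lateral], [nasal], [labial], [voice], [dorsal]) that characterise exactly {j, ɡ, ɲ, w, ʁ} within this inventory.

[+voice, -lateral, +dorsal]

Every target segment is [+voice], [-lateral], [+dorsal]; each remaining inventory member fails at least one of these. Each conjunct is needed — [-lateral, +dorsal] alone would also admit /c, x, q, χ/; [+voice, +dorsal] alone would also admit /ʎ/; [+voice, -lateral] alone would also admit /ɱ, ɖ, dʒ, dz, …/ — and no other combination of two listed features has exactly this extension, so three is the minimum.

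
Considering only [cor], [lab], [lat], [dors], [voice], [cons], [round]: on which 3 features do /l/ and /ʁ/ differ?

[lateral], [coronal], [dorsal]

/l/ is the alveolar lateral approximant and /ʁ/ is the voiced uvular fricative. Both are [−labial], [+voice], [+consonantal], [−round]. /l/ is [+lateral] while /ʁ/ is [−lateral]; /l/ is [+coronal] while /ʁ/ is [−coronal]; /l/ is [−dorsal] while /ʁ/ is [+dorsal], so the distinguishing features are [lateral], [coronal], [dorsal].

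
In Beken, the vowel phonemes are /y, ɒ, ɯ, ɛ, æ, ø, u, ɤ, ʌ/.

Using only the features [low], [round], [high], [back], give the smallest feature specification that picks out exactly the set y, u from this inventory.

/y, u/ are all [+high], [+round], and no other segment in the inventory matches both values. Dropping any one of them over-generates: [+round] alone would also admit /ɒ, ø/; [+high] alone would also admit /ɯ/. No other single listed feature picks out exactly this set either, so fewer than two features will not do.

[+high, +round]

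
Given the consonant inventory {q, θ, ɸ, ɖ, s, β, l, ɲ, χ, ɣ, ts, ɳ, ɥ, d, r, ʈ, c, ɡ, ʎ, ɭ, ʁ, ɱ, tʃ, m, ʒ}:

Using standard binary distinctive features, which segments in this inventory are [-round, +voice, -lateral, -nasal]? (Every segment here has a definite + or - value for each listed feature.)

Eliminate segments failing any feature: /q, θ, ɸ, s, χ, ts, ʈ, c, tʃ/ are [-voice]; /l, ʎ, ɭ/ are [+lateral]; /ɲ, ɳ, ɱ, m/ are [+nasal]; /ɥ/ is [+round]. The remaining /ɖ, β, ɣ, d, r, ɡ, ʁ, ʒ/ satisfy [-round], [+voice], [-lateral], [-nasal].

ɖ, β, ɣ, d, r, ɡ, ʁ, ʒ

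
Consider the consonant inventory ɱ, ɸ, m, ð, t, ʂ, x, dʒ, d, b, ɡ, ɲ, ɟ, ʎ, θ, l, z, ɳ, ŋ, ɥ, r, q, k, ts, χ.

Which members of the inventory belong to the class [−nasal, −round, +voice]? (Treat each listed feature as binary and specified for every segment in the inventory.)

ð, dʒ, d, b, ɡ, ɟ, ʎ, l, z, r

Among the inventory, the [−nasal] segments are /ɸ, ð, t, ʂ, x, dʒ, d, b, ɡ, ɟ, ʎ, θ, l, z, ɥ, r, q, k, ts, χ/.
Then [−round] gives /ɸ, ð, t, ʂ, x, dʒ, d, b, ɡ, ɟ, ʎ, θ, l, z, r, q, k, ts, χ/.
Intersecting with [+voice] leaves /ð, dʒ, d, b, ɡ, ɟ, ʎ, l, z, r/.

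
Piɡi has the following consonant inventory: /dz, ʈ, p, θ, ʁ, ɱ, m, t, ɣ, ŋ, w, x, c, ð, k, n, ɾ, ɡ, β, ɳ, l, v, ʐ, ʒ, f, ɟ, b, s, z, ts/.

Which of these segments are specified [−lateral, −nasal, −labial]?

First, the [−lateral] segments are /dz, ʈ, p, θ, ʁ, ɱ, m, t, ɣ, ŋ, w, x, c, ð, k, n, ɾ, ɡ, β, ɳ, v, ʐ, ʒ, f, ɟ, b, s, z, ts/.
Within that set, [−nasal] gives /dz, ʈ, p, θ, ʁ, t, ɣ, w, x, c, ð, k, ɾ, ɡ, β, v, ʐ, ʒ, f, ɟ, b, s, z, ts/.
Then [−labial] leaves /dz, ʈ, θ, ʁ, t, ɣ, x, c, ð, k, ɾ, ɡ, ʐ, ʒ, ɟ, s, z, ts/.

dz, ʈ, θ, ʁ, t, ɣ, x, c, ð, k, ɾ, ɡ, ʐ, ʒ, ɟ, s, z, ts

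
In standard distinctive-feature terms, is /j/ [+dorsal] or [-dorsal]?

/j/ is the palatal glide. The feature [dorsal] marks segments articulated with the tongue body; /j/ has this property, so it is [+dorsal].

[+dorsal]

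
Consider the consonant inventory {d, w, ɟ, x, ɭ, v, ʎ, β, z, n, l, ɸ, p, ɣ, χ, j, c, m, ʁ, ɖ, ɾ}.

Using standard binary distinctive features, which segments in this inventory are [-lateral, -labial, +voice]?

d, ɟ, z, n, ɣ, j, ʁ, ɖ, ɾ

Eliminate segments failing any feature: /w, v, β, ɸ, p, m/ are [+labial]; /x, χ, c/ are [-voice]; /ɭ, ʎ, l/ are [+lateral]. The remaining /d, ɟ, z, n, ɣ, j, ʁ, ɖ, ɾ/ satisfy [-lateral], [-labial], [+voice].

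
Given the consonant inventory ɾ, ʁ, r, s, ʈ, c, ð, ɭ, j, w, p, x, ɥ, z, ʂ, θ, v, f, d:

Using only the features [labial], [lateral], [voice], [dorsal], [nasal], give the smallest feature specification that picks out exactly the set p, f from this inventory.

[−voice, +labial]

/p, f/ are all [−voice], [+labial], and no other segment in the inventory matches both values. Dropping any one of them over-generates: [+labial] alone would also admit /w, ɥ, v/; [−voice] alone would also admit /s, ʈ, c, x, …/. No other single listed feature picks out exactly this set either, so fewer than two features will not do.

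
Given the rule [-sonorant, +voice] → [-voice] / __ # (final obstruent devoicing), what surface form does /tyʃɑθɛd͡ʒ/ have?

[tyʃɑθɛt͡ʃ]

Only the final segment /d͡ʒ/ is both word-final and matches the structural description. It is a voiced postalveolar affricate, so [-sonorant, +voice] holds; changing it to [-voice] with all other features held fixed yields /t͡ʃ/ (voiceless postalveolar affricate). No other segment meets both the structural description and the environment, so the output is [tyʃɑθɛt͡ʃ].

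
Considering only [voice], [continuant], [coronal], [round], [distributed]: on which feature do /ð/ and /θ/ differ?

[voice]

/ð/ is the voiced dental fricative and /θ/ is the voiceless dental fricative. Both are [+continuant], [+coronal], [−round], [+distributed]. /ð/ is [+voice] while /θ/ is [−voice], so the distinguishing feature is [voice].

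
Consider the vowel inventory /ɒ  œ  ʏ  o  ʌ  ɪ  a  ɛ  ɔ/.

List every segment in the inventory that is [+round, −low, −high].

œ, o, ɔ

Checking each segment against [+round], [−low], [−high]: /œ/ (mid front rounded lax vowel), /o/ (mid back rounded tense vowel), /ɔ/ (mid back rounded lax vowel) satisfy every feature; every other segment in the inventory fails at least one.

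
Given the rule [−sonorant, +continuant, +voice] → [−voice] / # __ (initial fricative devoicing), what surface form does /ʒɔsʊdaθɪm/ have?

The only segment in the rule's environment that also matches [−sonorant, +continuant, +voice] is /ʒ/. Applying [−voice] turns the voiced postalveolar fricative into /ʃ/ (voiceless postalveolar fricative), giving [ʃɔsʊdaθɪm].

[ʃɔsʊdaθɪm]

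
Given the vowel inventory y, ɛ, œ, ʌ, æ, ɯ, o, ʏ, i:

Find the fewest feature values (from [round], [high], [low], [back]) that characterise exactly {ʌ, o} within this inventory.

/ʌ, o/ are all [−high], [+back], and no other segment in the inventory matches both values. Dropping any one of them over-generates: [+back] alone would also admit /ɯ/; [−high] alone would also admit /ɛ, œ, æ/. No other single listed feature picks out exactly this set either, so fewer than two features will not do.

[−high, +back]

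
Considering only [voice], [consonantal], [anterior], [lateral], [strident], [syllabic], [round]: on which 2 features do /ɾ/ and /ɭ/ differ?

[lateral], [anterior]

The two segments share [+voice], [+consonantal], [−strident], [−syllabic], [−round]. The only features from the list on which they differ: /ɾ/ is [−lateral] while /ɭ/ is [+lateral]; /ɾ/ is [+anterior] while /ɭ/ is [−anterior].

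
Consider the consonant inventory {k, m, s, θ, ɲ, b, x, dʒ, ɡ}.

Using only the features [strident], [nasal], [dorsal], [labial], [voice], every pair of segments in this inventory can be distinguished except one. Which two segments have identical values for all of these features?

On the given features, /x/ and /k/ have an identical profile: [−strident], [−nasal], [+dorsal], [−labial], [−voice]. No other two segments in the inventory coincide on all 5 features. (They do differ in [continuant], which is not among the given features.)

x, k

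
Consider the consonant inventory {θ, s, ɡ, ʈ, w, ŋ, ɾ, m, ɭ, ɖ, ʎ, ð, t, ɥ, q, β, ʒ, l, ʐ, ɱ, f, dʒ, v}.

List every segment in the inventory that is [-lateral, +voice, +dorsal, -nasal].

ɡ, w, ɥ

Eliminate segments failing any feature: /θ, s, ʈ, t, q, f/ are [-voice]; /ŋ/ is [+nasal]; /ɾ, m, ɖ, ð, β, ʒ, ʐ, ɱ, dʒ, v/ are [-dorsal]; /ɭ, ʎ, l/ are [+lateral]. The remaining /ɡ, w, ɥ/ satisfy [-lateral], [+voice], [+dorsal], [-nasal].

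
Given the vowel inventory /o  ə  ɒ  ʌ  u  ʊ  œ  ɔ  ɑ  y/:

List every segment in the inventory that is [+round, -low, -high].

Checking each segment against [+round], [-low], [-high]: /o/ (mid back rounded tense vowel), /œ/ (mid front rounded lax vowel), /ɔ/ (mid back rounded lax vowel) satisfy every feature; every other segment in the inventory fails at least one.

o, œ, ɔ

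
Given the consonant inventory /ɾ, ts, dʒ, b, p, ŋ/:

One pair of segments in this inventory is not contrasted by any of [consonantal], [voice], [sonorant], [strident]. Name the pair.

On the given features, /ɾ/ and /ŋ/ have an identical profile: [+consonantal], [+voice], [+sonorant], [-strident]. No other two segments in the inventory coincide on all 4 features. (They do differ in [nasal], [coronal] and [dorsal], which are not among the given features.)

ɾ, ŋ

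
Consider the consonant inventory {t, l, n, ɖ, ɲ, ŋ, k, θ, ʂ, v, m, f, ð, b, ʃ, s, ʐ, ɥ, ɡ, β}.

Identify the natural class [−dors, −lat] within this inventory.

Checking each segment against [−dorsal], [−lateral]: /t/ (voiceless alveolar stop), /n/ (alveolar nasal), /ɖ/ (voiced retroflex stop), /θ/ (voiceless dental fricative), /ʂ/ (voiceless retroflex fricative), /v/ (voiced labiodental fricative), among others, satisfy every feature; every other segment in the inventory fails at least one.

t, n, ɖ, θ, ʂ, v, m, f, ð, b, ʃ, s, ʐ, β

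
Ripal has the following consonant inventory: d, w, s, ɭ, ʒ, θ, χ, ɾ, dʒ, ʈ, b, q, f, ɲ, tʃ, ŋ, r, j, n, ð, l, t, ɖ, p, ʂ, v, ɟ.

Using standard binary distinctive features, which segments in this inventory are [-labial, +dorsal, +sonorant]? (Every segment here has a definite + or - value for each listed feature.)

Among the inventory, the [-labial] segments are /d, s, ɭ, ʒ, θ, χ, ɾ, dʒ, ʈ, q, ɲ, tʃ, ŋ, r, j, n, ð, l, t, ɖ, ʂ, ɟ/.
Intersecting with [+dorsal] gives /χ, q, ɲ, ŋ, j, ɟ/.
Of those, [+sonorant] leaves /ɲ, ŋ, j/.

ɲ, ŋ, j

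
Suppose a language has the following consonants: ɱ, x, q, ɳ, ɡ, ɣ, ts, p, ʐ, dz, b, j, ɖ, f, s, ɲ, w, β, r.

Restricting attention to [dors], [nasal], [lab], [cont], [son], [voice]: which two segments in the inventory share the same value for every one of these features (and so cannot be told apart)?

ɖ, dz

On the given features, /ɖ/ and /dz/ have an identical profile: [−dorsal], [−nasal], [−labial], [−continuant], [−sonorant], [+voice]. No other two segments in the inventory coincide on all 6 features. (They do differ in [strident], [delayed release] and [anterior], which are not among the given features.)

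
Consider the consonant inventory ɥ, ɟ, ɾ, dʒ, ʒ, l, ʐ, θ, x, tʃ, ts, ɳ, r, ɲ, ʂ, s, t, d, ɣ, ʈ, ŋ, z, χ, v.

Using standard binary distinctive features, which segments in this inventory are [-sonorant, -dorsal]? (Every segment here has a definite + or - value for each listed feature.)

Checking each segment against [-sonorant], [-dorsal]: /dʒ/ (voiced postalveolar affricate), /ʒ/ (voiced postalveolar fricative), /ʐ/ (voiced retroflex fricative), /θ/ (voiceless dental fricative), /tʃ/ (voiceless postalveolar affricate), /ts/ (voiceless alveolar affricate), among others, satisfy every feature; every other segment in the inventory fails at least one.

dʒ, ʒ, ʐ, θ, tʃ, ts, ʂ, s, t, d, ʈ, z, v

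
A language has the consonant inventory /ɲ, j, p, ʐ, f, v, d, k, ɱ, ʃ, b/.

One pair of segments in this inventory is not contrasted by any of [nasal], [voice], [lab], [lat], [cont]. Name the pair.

On the given features, /ʐ/ and /j/ have an identical profile: [−nasal], [+voice], [−labial], [−lateral], [+continuant]. No other two segments in the inventory coincide on all 5 features. (They do differ in [sonorant], [strident] and [dorsal], which are not among the given features.)

ʐ, j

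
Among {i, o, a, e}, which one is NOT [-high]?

i

/a, e, o/ are all [-high]; /i/ (high front unrounded tense vowel) is [+high].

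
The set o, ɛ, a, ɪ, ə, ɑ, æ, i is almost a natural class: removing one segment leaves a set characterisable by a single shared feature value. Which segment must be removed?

o

/æ, ɛ, ɪ, ɑ, i, a, ə/ are all [-round], but /o/ (mid back rounded tense vowel) is [+round]. No other single segment can be removed to leave a set sharing one feature value that the removed segment lacks, so /o/ is the odd one out.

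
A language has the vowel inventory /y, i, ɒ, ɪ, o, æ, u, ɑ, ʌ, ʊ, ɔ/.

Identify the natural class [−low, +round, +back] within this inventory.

Eliminate segments failing any feature: /y/ is [−back]; /i, ɪ, ʌ/ are [−round]; /ɒ, æ, ɑ/ are [+low]. The remaining /o, u, ʊ, ɔ/ satisfy [−low], [+round], [+back].

o, u, ʊ, ɔ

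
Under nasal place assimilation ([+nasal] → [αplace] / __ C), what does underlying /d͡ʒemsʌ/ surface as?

[d͡ʒensʌ]

/m/ sits before the [+coronal] consonant /s/, so it takes on [+coronal] and surfaces as /n/. The rest of the form is unaffected: [d͡ʒensʌ].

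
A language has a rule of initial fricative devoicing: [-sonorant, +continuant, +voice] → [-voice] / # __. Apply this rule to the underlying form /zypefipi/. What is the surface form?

[sypefipi]

/z/ satisfies [-sonorant, +continuant, +voice] and sits in # __. The [-voice] counterpart of the voiced alveolar fricative is /s/. Other segments in /zypefipi/ either fail the structural description or are not in the environment, so the surface form is [sypefipi].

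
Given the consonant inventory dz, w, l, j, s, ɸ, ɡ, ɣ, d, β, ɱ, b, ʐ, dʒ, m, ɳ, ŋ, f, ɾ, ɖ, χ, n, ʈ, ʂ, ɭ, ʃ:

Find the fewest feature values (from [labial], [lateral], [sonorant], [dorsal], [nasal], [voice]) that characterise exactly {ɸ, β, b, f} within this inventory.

Every target segment is [-sonorant], [+labial]; each remaining inventory member fails at least one of these. Each conjunct is needed — [+labial] alone would also admit /w, ɱ, m/; [-sonorant] alone would also admit /dz, s, ɡ, ɣ, …/ — and no other single listed feature has exactly this extension, so two is the minimum.

[-sonorant, +labial]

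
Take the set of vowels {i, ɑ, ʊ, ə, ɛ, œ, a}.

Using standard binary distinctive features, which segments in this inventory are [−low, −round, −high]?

Checking each segment against [−low], [−round], [−high]: /ə/ (mid central vowel (schwa)), /ɛ/ (mid front unrounded lax vowel) satisfy every feature; every other segment in the inventory fails at least one.

ə, ɛ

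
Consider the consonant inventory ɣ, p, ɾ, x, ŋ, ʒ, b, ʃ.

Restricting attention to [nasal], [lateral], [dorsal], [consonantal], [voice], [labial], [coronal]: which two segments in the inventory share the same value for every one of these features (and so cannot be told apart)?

ʒ, ɾ

/ʒ/ (voiced postalveolar fricative) and /ɾ/ (alveolar tap) are both [−nasal], [−lateral], [−dorsal], [+consonantal], [+voice], [−labial], [+coronal], so none of the listed features separates them. (They do differ in [sonorant], [strident] and [anterior], which are not among the given features.) Every other pair in the inventory differs on at least one listed feature.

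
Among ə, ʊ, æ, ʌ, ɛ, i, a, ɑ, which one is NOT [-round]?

/ʊ/ is the high back rounded lax vowel, which is [+round]; the rest — /i, æ, ɑ, a, ɛ, ʌ, ə/ — are [-round].

ʊ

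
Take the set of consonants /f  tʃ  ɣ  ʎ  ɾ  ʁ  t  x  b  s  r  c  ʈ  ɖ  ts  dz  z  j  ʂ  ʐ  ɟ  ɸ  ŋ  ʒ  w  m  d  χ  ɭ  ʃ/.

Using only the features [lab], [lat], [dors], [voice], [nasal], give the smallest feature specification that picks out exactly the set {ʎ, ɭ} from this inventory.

[+lat]

Every target segment is [+lateral] and no other inventory member is, so one feature is enough.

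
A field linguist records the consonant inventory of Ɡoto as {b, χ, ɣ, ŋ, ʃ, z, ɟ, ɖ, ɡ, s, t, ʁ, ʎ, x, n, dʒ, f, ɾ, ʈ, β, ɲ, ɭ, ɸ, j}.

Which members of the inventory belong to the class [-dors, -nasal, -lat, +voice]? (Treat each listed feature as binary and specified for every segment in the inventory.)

Checking each segment against [-dorsal], [-nasal], [-lateral], [+voice]: /b/ (voiced bilabial stop), /z/ (voiced alveolar fricative), /ɖ/ (voiced retroflex stop), /dʒ/ (voiced postalveolar affricate), /ɾ/ (alveolar tap), /β/ (voiced bilabial fricative) satisfy every feature; every other segment in the inventory fails at least one.

b, z, ɖ, dʒ, ɾ, β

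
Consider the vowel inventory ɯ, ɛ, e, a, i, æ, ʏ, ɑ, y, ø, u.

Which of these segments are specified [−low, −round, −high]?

ɛ, e

Eliminate segments failing any feature: /ɯ, i/ are [+high]; /a, æ, ɑ/ are [+low]; /ʏ, y, ø, u/ are [+round]. The remaining /ɛ, e/ satisfy [−low], [−round], [−high].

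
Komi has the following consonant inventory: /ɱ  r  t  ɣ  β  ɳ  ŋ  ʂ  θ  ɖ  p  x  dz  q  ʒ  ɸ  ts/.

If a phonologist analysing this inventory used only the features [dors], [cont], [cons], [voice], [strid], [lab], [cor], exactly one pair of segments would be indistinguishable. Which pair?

ɖ, ɳ

Both /ɖ/ and /ɳ/ are [-dorsal], [-continuant], [+consonantal], [+voice], [-strident], [-labial], [+coronal]. Since the list omits [sonorant] and [nasal] — which do distinguish the voiced retroflex stop from the retroflex nasal — this pair collapses; all other pairs remain distinct.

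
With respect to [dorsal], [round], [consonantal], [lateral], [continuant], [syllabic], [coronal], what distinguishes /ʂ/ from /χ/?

[coronal], [dorsal]

/ʂ/ is the voiceless retroflex fricative and /χ/ is the voiceless uvular fricative. Both are [−round], [+consonantal], [−lateral], [+continuant], [−syllabic]. /ʂ/ is [+coronal] while /χ/ is [−coronal]; /ʂ/ is [−dorsal] while /χ/ is [+dorsal], so the distinguishing features are [coronal], [dorsal].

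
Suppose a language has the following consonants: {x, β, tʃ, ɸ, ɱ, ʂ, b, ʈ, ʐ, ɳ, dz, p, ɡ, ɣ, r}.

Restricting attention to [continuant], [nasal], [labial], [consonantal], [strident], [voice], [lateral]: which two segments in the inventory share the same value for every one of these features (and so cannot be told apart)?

Both /r/ and /ɣ/ are [+continuant], [-nasal], [-labial], [+consonantal], [-strident], [+voice], [-lateral]. Since the list omits [sonorant], [coronal] and [dorsal] — which do distinguish the alveolar trill from the voiced velar fricative — this pair collapses; all other pairs remain distinct.

r, ɣ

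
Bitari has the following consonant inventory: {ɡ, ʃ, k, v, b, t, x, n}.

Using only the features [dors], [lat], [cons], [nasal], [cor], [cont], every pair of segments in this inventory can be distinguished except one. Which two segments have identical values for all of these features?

k, ɡ

On the given features, /k/ and /ɡ/ have an identical profile: [+dorsal], [−lateral], [+consonantal], [−nasal], [−coronal], [−continuant]. No other two segments in the inventory coincide on all 6 features. (They do differ in [voice], which is not among the given features.)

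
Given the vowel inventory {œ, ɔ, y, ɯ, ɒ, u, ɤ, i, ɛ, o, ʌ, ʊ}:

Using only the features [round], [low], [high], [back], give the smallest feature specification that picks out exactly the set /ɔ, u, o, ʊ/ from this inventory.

The class [-low], [+back], [+round] has exactly /ɔ, u, o, ʊ/ as its extension in this inventory. No smaller conjunction from the listed features achieves this: [+back, +round] alone would also admit /ɒ/; [-low, +round] alone would also admit /œ, y/; [-low, +back] alone would also admit /ɯ, ɤ, ʌ/; and checking the remaining two-feature bundles turns up none with this extension.

[-low, +back, +round]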